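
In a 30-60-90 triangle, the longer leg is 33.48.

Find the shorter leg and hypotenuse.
In a 30-60-90 triangle the sides are in ratio 1 : √3 : 2, so short leg = long leg/√3 and hypotenuse = 2·(short leg).
Short leg = 33.48/√3 ≈ 33.48/1.73205 ≈ 19.3297
Hypotenuse = 2·19.3297 ≈ 38.6594

Short leg = 19.33, Hypotenuse = 38.66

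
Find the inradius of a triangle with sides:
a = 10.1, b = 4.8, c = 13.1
r = Area/s where s is the semi-perimeter.
s = (10.1 + 4.8 + 13.1)/2 = 28/2 = 14
Area = √(s(s−a)(s−b)(s−c)) = √(14·3.9·9.2·0.9) ≈ √452.088 ≈ 21.2624
r ≈ 21.2624/14 ≈ 1.51874

r = 1.519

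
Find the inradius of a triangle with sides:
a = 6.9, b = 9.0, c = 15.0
r = Area/s where s is the semi-perimeter.
s = (6.9 + 9.0 + 15.0)/2 = 30.9/2 = 15.45
Area = √(s(s−a)(s−b)(s−c)) = √(15.45·8.55·6.45·0.45) ≈ √383.413 ≈ 19.5809
r ≈ 19.5809/15.45 ≈ 1.26737

r = 1.267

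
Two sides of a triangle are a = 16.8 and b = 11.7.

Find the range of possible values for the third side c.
Triangle inequality: |a − b| < c < a + b
|a − b| = |16.8 − 11.7| = 5.1
a + b = 16.8 + 11.7 = 28.5

5.1 < c < 28.5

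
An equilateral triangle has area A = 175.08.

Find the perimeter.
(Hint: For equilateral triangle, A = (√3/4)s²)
A = (√3/4)s²  ⇒  s² = 4A/√3 = 4·175.08/√3 = 700.32/1.73205 ≈ 404.33
s ≈ √404.33 ≈ 20.108
Perimeter = 3s ≈ 3·20.108 ≈ 60.3239

Perimeter = 60.32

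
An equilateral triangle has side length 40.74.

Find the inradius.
r = Area/s with s the semi-perimeter.
Area = (√3/4)·40.74² = (√3/4)·1659.7476 ≈ 0.433013·1659.7476 ≈ 718.692
s = 3·40.74/2 = 61.11
r ≈ 718.692/61.11 ≈ 11.7606
(Equivalently r = side/(2√3) = 40.74/3.4641 ≈ 11.7606.)

r = 11.76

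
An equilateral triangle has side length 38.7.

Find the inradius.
r = Area/s with s the semi-perimeter.
Area = (√3/4)·38.7² = (√3/4)·1497.69 ≈ 0.433013·1497.69 ≈ 648.519
s = 3·38.7/2 = 58.05
r ≈ 648.519/58.05 ≈ 11.1717
(Equivalently r = side/(2√3) = 38.7/3.4641 ≈ 11.1717.)

r = 11.17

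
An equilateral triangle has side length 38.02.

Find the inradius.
r = Area/s with s the semi-perimeter.
Area = (√3/4)·38.02² = (√3/4)·1445.5204 ≈ 0.433013·1445.5204 ≈ 625.929
s = 3·38.02/2 = 57.03
r ≈ 625.929/57.03 ≈ 10.9754
(Equivalently r = side/(2√3) = 38.02/3.4641 ≈ 10.9754.)

r = 10.98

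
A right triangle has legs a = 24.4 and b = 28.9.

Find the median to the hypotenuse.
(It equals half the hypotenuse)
Hypotenuse c = √(a² + b²) = √(595.36 + 835.21) = √1430.57 ≈ 37.8229
Median to hypotenuse = c/2 ≈ 37.8229/2 ≈ 18.9114

Median = 18.91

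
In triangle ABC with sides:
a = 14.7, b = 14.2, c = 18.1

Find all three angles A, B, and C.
Law of cosines for each angle (a² = 216.09, b² = 201.64, c² = 327.61):
cos(A) = (b² + c² − a²)/(2bc) = (201.64 + 327.61 − 216.09)/(2·14.2·18.1) = 313.16/514.04 ≈ 0.609213  ⇒  A ≈ 52.4674°
cos(B) = (a² + c² − b²)/(2ac) = (216.09 + 327.61 − 201.64)/(2·14.7·18.1) = 342.06/532.14 ≈ 0.642801  ⇒  B ≈ 49.999°
cos(C) = (a² + b² − c²)/(2ab) = (216.09 + 201.64 − 327.61)/(2·14.7·14.2) = 90.12/417.48 ≈ 0.215867  ⇒  C ≈ 77.5336°
Check: A + B + C ≈ 180°

A = 52.47°, B = 50°, C = 77.53°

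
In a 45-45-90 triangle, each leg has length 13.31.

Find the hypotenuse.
In a 45-45-90 triangle the sides are in ratio 1 : 1 : √2, so hypotenuse = leg·√2.
Hypotenuse = 13.31·√2 ≈ 13.31·1.41421 ≈ 18.8232

Hypotenuse = 13.31√2 = 18.82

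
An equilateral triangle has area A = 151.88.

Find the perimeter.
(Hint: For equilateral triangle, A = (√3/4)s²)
A = (√3/4)s²  ⇒  s² = 4A/√3 = 4·151.88/√3 = 607.52/1.73205 ≈ 350.752
s ≈ √350.752 ≈ 18.7284
Perimeter = 3s ≈ 3·18.7284 ≈ 56.1851

Perimeter = 56.19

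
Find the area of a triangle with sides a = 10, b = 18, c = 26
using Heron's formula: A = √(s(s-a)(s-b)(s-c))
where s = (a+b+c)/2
s = (10 + 18 + 26)/2 = 54/2 = 27
s − a = 17, s − b = 9, s − c = 1
s(s−a)(s−b)(s−c) = 27·17·9·1 = 4131
Area = √4131 ≈ 64.2729

s = 27.0, Area = 64.27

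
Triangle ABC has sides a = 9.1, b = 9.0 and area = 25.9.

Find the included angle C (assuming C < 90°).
Area = ½·a·b·sin(C)  ⇒  sin(C) = 2·Area/(a·b) = 2·25.9/(9.1·9.0) = 51.8/81.9 ≈ 0.632479
C = arcsin(0.632479) ≈ 39.2332° (taking the acute solution since C < 90°)

C = 39.23°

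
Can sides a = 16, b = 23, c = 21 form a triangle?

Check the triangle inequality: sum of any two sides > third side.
a + b vs c: 16 + 23 = 39 > 21  ✓
a + c vs b: 16 + 21 = 37 > 23  ✓
b + c vs a: 23 + 21 = 44 > 16  ✓

Yes, triangle inequality satisfied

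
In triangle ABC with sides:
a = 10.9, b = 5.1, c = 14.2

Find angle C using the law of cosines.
c² = a² + b² − 2ab·cos(C)  ⇒  cos(C) = (a² + b² − c²)/(2ab)
cos(C) = (10.9² + 5.1² − 14.2²)/(2·10.9·5.1) = (118.81 + 26.01 − 201.64)/111.18 = -56.82/111.18 ≈ -0.511063
C = arccos(-0.511063) ≈ 120.735°

C = 120.7°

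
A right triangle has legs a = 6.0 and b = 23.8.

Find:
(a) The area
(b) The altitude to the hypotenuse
(a) The legs are perpendicular, so Area = ½·a·b = ½·6.0·23.8 = ½·142.8 = 71.4
(b) Hypotenuse c = √(a² + b²) = √(36 + 566.44) = √602.44 ≈ 24.5447
    Area = ½·c·h_c  ⇒  h_c = 2·Area/c = 142.8/24.5447 ≈ 5.81797

Area = 71.4, h_c = 5.818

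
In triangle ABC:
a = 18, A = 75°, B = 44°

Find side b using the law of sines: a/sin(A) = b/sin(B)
a/sin(A) = b/sin(B)  ⇒  b = a·sin(B)/sin(A) = 18·sin(44°)/sin(75°)
sin(44°) ≈ 0.694658, sin(75°) ≈ 0.965926
b ≈ 18·0.694658/0.965926 ≈ 12.5039/0.965926 ≈ 12.9449

b = 12.94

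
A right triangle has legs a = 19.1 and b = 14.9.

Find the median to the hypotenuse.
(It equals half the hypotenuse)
Hypotenuse c = √(a² + b²) = √(364.81 + 222.01) = √586.82 ≈ 24.2244
Median to hypotenuse = c/2 ≈ 24.2244/2 ≈ 12.1122

Median = 12.11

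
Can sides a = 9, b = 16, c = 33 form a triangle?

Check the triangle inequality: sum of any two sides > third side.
a + b vs c: 9 + 16 = 25 ≤ 33  ✗
a + c vs b: 9 + 33 = 42 > 16  ✓
b + c vs a: 16 + 33 = 49 > 9  ✓

No: 9 + 16 = 25 is not > 33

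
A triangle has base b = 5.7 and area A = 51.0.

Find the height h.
A = ½·b·h  ⇒  h = 2A/b = 2·51.0/5.7 = 102/5.7 ≈ 17.8947

h = 17.89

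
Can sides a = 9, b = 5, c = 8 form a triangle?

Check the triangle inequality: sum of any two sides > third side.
a + b vs c: 9 + 5 = 14 > 8  ✓
a + c vs b: 9 + 8 = 17 > 5  ✓
b + c vs a: 5 + 8 = 13 > 9  ✓

Yes, triangle inequality satisfied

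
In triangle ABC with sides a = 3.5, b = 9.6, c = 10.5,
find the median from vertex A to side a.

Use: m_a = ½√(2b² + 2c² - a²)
m_a = ½√(2·9.6² + 2·10.5² − 3.5²) = ½√(2·92.16 + 2·110.25 − 12.25) = ½√(184.32 + 220.5 − 12.25) = ½√392.57
√392.57 ≈ 19.8134, so m_a ≈ 9.90669

m_a = 9.907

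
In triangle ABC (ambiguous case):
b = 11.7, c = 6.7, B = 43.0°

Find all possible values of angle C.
b/sin(B) = c/sin(C)  ⇒  sin(C) = c·sin(B)/b = 6.7·sin(43.0°)/11.7
sin(43.0°) ≈ 0.681998
sin(C) ≈ 6.7·0.681998/11.7 ≈ 4.56939/11.7 ≈ 0.390546
Candidate 1: C₁ = arcsin(0.390546) ≈ 22.9885°  →  A = 180° − 43.0° − 22.9885° ≈ 114.012° > 0, valid
Candidate 2: C₂ = 180° − C₁ ≈ 157.012°  →  A = 180° − 43.0° − 157.012° ≈ -20.0115° ≤ 0, not a valid triangle

C = 22.99° (one solution)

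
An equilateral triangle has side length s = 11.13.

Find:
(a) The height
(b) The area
(a) The height splits the triangle into two 30-60-90 halves: h = s·√3/2 = 11.13·1.73205/2 ≈ 19.2777/2 ≈ 9.63886
(b) Area = (√3/4)·s² = (√3/4)·11.13² = (√3/4)·123.8769 ≈ 0.433013·123.8769 ≈ 53.6403

Height = 9.639, Area = 53.64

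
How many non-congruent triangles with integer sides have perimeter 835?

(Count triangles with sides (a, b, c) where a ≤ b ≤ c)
Let a ≤ b ≤ c with a + b + c = 835. The only binding inequality is a + b > c, i.e. 835 − c > c, so c < 835/2; and c ≥ 835/3 since c is the largest side.
So 279 ≤ c ≤ 417. For each c, b runs from ⌈(835 − c)/2⌉ up to c (then a = 835 − b − c satisfies 1 ≤ a ≤ b automatically), giving c − ⌈(835 − c)/2⌉ + 1 choices.
Summing over c: 2 + 3 + 5 + 6 + … + 207 + 209  (139 terms, c = 279, …, 417) = 14630
Check (closed form: nearest integer to p²/48 for even p, (p+3)²/48 for odd p): (835+3)²/48 = 838²/48 = 702244/48 ≈ 14630.08 → 14630

14630 triangles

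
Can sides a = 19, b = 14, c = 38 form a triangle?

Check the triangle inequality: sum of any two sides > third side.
a + b vs c: 19 + 14 = 33 ≤ 38  ✗
a + c vs b: 19 + 38 = 57 > 14  ✓
b + c vs a: 14 + 38 = 52 > 19  ✓

No: 19 + 14 = 33 is not > 38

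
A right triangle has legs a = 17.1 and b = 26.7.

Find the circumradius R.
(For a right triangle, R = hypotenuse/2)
Hypotenuse c = √(a² + b²) = √(292.41 + 712.89) = √1005.3 ≈ 31.7065
R = c/2 ≈ 31.7065/2 ≈ 15.8532

R = 15.85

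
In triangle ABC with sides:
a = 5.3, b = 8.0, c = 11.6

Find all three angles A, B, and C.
Law of cosines for each angle (a² = 28.09, b² = 64, c² = 134.56):
cos(A) = (b² + c² − a²)/(2bc) = (64 + 134.56 − 28.09)/(2·8.0·11.6) = 170.47/185.6 ≈ 0.918481  ⇒  A ≈ 23.295°
cos(B) = (a² + c² − b²)/(2ac) = (28.09 + 134.56 − 64)/(2·5.3·11.6) = 98.65/122.96 ≈ 0.802293  ⇒  B ≈ 36.6503°
cos(C) = (a² + b² − c²)/(2ab) = (28.09 + 64 − 134.56)/(2·5.3·8.0) = -42.47/84.8 ≈ -0.500825  ⇒  C ≈ 120.055°
Check: A + B + C ≈ 180°

A = 23.3°, B = 36.65°, C = 120.1°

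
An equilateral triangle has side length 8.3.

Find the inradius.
r = Area/s with s the semi-perimeter.
Area = (√3/4)·8.3² = (√3/4)·68.89 ≈ 0.433013·68.89 ≈ 29.8302
s = 3·8.3/2 = 12.45
r ≈ 29.8302/12.45 ≈ 2.396
(Equivalently r = side/(2√3) = 8.3/3.4641 ≈ 2.396.)

r = 2.396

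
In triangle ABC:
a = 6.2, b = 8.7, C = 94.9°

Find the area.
Two sides and the included angle (SAS): A = ½·a·b·sin(C) = ½·6.2·8.7·sin(94.9°)
sin(94.9°) ≈ 0.996345
A ≈ ½·53.94·0.996345 = 26.97·0.996345 ≈ 26.8714

Area = 26.87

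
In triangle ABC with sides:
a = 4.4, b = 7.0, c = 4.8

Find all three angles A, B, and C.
Law of cosines for each angle (a² = 19.36, b² = 49, c² = 23.04):
cos(A) = (b² + c² − a²)/(2bc) = (49 + 23.04 − 19.36)/(2·7.0·4.8) = 52.68/67.2 ≈ 0.783929  ⇒  A ≈ 38.3783°
cos(B) = (a² + c² − b²)/(2ac) = (19.36 + 23.04 − 49)/(2·4.4·4.8) = -6.6/42.24 ≈ -0.15625  ⇒  B ≈ 98.9893°
cos(C) = (a² + b² − c²)/(2ab) = (19.36 + 49 − 23.04)/(2·4.4·7.0) = 45.32/61.6 ≈ 0.735714  ⇒  C ≈ 42.6324°
Check: A + B + C ≈ 180°

A = 38.38°, B = 98.99°, C = 42.63°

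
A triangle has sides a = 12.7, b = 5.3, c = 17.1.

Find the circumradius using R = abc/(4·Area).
First find the area with Heron's formula.
s = (12.7 + 5.3 + 17.1)/2 = 17.55
Area = √(s(s−a)(s−b)(s−c)) = √(17.55·4.85·12.25·0.45) ≈ √469.21 ≈ 21.6613
abc = 12.7·5.3·17.1 = 1151.001
R = abc/(4·Area) ≈ 1151.001/(4·21.6613) = 1151.001/86.645 ≈ 13.2841

R = 13.28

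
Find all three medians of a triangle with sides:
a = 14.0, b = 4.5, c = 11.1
Median formula: m_a = ½√(2b² + 2c² − a²) (and cyclically). a² = 196, b² = 20.25, c² = 123.21.
m_a = ½√(2·20.25 + 2·123.21 − 196) = ½√90.92 ≈ ½·9.5352 ≈ 4.7676
m_b = ½√(2·196 + 2·123.21 − 20.25) = ½√618.17 ≈ ½·24.863 ≈ 12.4315
m_c = ½√(2·196 + 2·20.25 − 123.21) = ½√309.29 ≈ ½·17.5866 ≈ 8.79332

m_a = 4.768, m_b = 12.43, m_c = 8.793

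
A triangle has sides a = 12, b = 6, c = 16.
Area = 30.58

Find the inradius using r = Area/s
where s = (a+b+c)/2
s = (12 + 6 + 16)/2 = 34/2 = 17
r = Area/s = 30.58/17 ≈ 1.79882

r = 1.799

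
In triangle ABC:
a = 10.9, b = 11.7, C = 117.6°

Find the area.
Two sides and the included angle (SAS): A = ½·a·b·sin(C) = ½·10.9·11.7·sin(117.6°)
sin(117.6°) ≈ 0.886204
A ≈ ½·127.53·0.886204 = 63.765·0.886204 ≈ 56.5088

Area = 56.51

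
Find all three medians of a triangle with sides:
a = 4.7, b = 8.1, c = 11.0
Median formula: m_a = ½√(2b² + 2c² − a²) (and cyclically). a² = 22.09, b² = 65.61, c² = 121.
m_a = ½√(2·65.61 + 2·121 − 22.09) = ½√351.13 ≈ ½·18.7385 ≈ 9.36923
m_b = ½√(2·22.09 + 2·121 − 65.61) = ½√220.57 ≈ ½·14.8516 ≈ 7.4258
m_c = ½√(2·22.09 + 2·65.61 − 121) = ½√54.4 ≈ ½·7.37564 ≈ 3.68782

m_a = 9.369, m_b = 7.426, m_c = 3.688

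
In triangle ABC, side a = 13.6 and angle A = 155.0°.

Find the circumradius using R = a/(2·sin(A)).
R = a/(2·sin(A)) = 13.6/(2·sin(155.0°))
sin(155.0°) ≈ 0.422618
R ≈ 13.6/(2·0.422618) = 13.6/0.845237 ≈ 16.0902

R = 16.09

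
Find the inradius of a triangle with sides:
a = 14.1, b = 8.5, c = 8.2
r = Area/s where s is the semi-perimeter.
s = (14.1 + 8.5 + 8.2)/2 = 30.8/2 = 15.4
Area = √(s(s−a)(s−b)(s−c)) = √(15.4·1.3·6.9·7.2) ≈ √994.594 ≈ 31.5372
r ≈ 31.5372/15.4 ≈ 2.04787

r = 2.048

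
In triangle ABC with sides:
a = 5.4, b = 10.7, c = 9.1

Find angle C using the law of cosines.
c² = a² + b² − 2ab·cos(C)  ⇒  cos(C) = (a² + b² − c²)/(2ab)
cos(C) = (5.4² + 10.7² − 9.1²)/(2·5.4·10.7) = (29.16 + 114.49 − 82.81)/115.56 = 60.84/115.56 ≈ 0.52648
C = arccos(0.52648) ≈ 58.2321°

C = 58.23°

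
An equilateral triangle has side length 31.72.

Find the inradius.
r = Area/s with s the semi-perimeter.
Area = (√3/4)·31.72² = (√3/4)·1006.1584 ≈ 0.433013·1006.1584 ≈ 435.679
s = 3·31.72/2 = 47.58
r ≈ 435.679/47.58 ≈ 9.15678
(Equivalently r = side/(2√3) = 31.72/3.4641 ≈ 9.15678.)

r = 9.157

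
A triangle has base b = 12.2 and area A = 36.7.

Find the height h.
A = ½·b·h  ⇒  h = 2A/b = 2·36.7/12.2 = 73.4/12.2 ≈ 6.01639

h = 6.016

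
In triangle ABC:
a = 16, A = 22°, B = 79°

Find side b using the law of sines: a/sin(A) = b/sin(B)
a/sin(A) = b/sin(B)  ⇒  b = a·sin(B)/sin(A) = 16·sin(79°)/sin(22°)
sin(79°) ≈ 0.981627, sin(22°) ≈ 0.374607
b ≈ 16·0.981627/0.374607 ≈ 15.706/0.374607 ≈ 41.9267

b = 41.93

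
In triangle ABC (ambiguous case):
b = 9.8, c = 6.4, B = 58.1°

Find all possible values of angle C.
b/sin(B) = c/sin(C)  ⇒  sin(C) = c·sin(B)/b = 6.4·sin(58.1°)/9.8
sin(58.1°) ≈ 0.848972
sin(C) ≈ 6.4·0.848972/9.8 ≈ 5.43342/9.8 ≈ 0.55443
Candidate 1: C₁ = arcsin(0.55443) ≈ 33.6715°  →  A = 180° − 58.1° − 33.6715° ≈ 88.2285° > 0, valid
Candidate 2: C₂ = 180° − C₁ ≈ 146.329°  →  A = 180° − 58.1° − 146.329° ≈ -24.4285° ≤ 0, not a valid triangle

C = 33.67° (one solution)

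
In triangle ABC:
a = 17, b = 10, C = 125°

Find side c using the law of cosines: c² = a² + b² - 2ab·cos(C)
c² = 17² + 10² − 2·17·10·cos(125°)
cos(125°) ≈ -0.573576
c² ≈ 289 + 100 − 340·(-0.573576) ≈ 389 + 195.016 ≈ 584.016
c ≈ √584.016 ≈ 24.1664

c = 24.17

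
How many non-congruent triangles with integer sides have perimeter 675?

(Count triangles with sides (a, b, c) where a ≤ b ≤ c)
Let a ≤ b ≤ c with a + b + c = 675. The only binding inequality is a + b > c, i.e. 675 − c > c, so c < 675/2; and c ≥ 675/3 since c is the largest side.
So 225 ≤ c ≤ 337. For each c, b runs from ⌈(675 − c)/2⌉ up to c (then a = 675 − b − c satisfies 1 ≤ a ≤ b automatically), giving c − ⌈(675 − c)/2⌉ + 1 choices.
Summing over c: 1 + 2 + 4 + 5 + … + 167 + 169  (113 terms, c = 225, …, 337) = 9577
Check (closed form: nearest integer to p²/48 for even p, (p+3)²/48 for odd p): (675+3)²/48 = 678²/48 = 459684/48 ≈ 9576.75 → 9577

9577 triangles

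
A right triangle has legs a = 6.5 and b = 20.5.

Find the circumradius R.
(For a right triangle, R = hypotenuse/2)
Hypotenuse c = √(a² + b²) = √(42.25 + 420.25) = √462.5 ≈ 21.5058
R = c/2 ≈ 21.5058/2 ≈ 10.7529

R = 10.75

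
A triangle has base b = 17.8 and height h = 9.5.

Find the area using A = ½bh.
A = ½·b·h = ½·17.8·9.5 = ½·169.1 = 84.55

Area = 84.55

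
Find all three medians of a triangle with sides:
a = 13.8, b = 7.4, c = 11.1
Median formula: m_a = ½√(2b² + 2c² − a²) (and cyclically). a² = 190.44, b² = 54.76, c² = 123.21.
m_a = ½√(2·54.76 + 2·123.21 − 190.44) = ½√165.5 ≈ ½·12.8647 ≈ 6.43234
m_b = ½√(2·190.44 + 2·123.21 − 54.76) = ½√572.54 ≈ ½·23.9278 ≈ 11.9639
m_c = ½√(2·190.44 + 2·54.76 − 123.21) = ½√367.19 ≈ ½·19.1622 ≈ 9.5811

m_a = 6.432, m_b = 11.96, m_c = 9.581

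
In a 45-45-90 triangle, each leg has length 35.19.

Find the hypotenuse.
In a 45-45-90 triangle the sides are in ratio 1 : 1 : √2, so hypotenuse = leg·√2.
Hypotenuse = 35.19·√2 ≈ 35.19·1.41421 ≈ 49.7662

Hypotenuse = 35.19√2 = 49.77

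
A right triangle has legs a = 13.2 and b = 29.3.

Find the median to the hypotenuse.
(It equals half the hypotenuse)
Hypotenuse c = √(a² + b²) = √(174.24 + 858.49) = √1032.73 ≈ 32.1361
Median to hypotenuse = c/2 ≈ 32.1361/2 ≈ 16.0681

Median = 16.07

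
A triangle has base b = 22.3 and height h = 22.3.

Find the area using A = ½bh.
A = ½·b·h = ½·22.3·22.3 = ½·497.29 = 248.645

Area = 248.645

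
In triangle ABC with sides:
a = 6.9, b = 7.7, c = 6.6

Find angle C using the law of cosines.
c² = a² + b² − 2ab·cos(C)  ⇒  cos(C) = (a² + b² − c²)/(2ab)
cos(C) = (6.9² + 7.7² − 6.6²)/(2·6.9·7.7) = (47.61 + 59.29 − 43.56)/106.26 = 63.34/106.26 ≈ 0.596085
C = arccos(0.596085) ≈ 53.41°

C = 53.41°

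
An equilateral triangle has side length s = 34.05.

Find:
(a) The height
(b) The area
(a) The height splits the triangle into two 30-60-90 halves: h = s·√3/2 = 34.05·1.73205/2 ≈ 58.9763/2 ≈ 29.4882
(b) Area = (√3/4)·s² = (√3/4)·34.05² = (√3/4)·1159.4025 ≈ 0.433013·1159.4025 ≈ 502.036

Height = 29.49, Area = 502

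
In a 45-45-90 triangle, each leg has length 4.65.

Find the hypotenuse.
In a 45-45-90 triangle the sides are in ratio 1 : 1 : √2, so hypotenuse = leg·√2.
Hypotenuse = 4.65·√2 ≈ 4.65·1.41421 ≈ 6.57609

Hypotenuse = 4.65√2 = 6.576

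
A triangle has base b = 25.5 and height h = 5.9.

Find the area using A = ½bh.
A = ½·b·h = ½·25.5·5.9 = ½·150.45 = 75.225

Area = 75.225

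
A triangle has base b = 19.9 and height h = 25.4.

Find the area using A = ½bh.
A = ½·b·h = ½·19.9·25.4 = ½·505.46 = 252.73

Area = 252.73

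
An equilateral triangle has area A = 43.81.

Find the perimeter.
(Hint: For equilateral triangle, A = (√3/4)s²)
A = (√3/4)s²  ⇒  s² = 4A/√3 = 4·43.81/√3 = 175.24/1.73205 ≈ 101.175
s ≈ √101.175 ≈ 10.0586
Perimeter = 3s ≈ 3·10.0586 ≈ 30.1757

Perimeter = 30.18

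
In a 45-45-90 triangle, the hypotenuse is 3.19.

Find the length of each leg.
In a 45-45-90 triangle hypotenuse = leg·√2, so leg = hypotenuse/√2.
Leg = 3.19/√2 ≈ 3.19/1.41421 ≈ 2.25567

Each leg = 2.256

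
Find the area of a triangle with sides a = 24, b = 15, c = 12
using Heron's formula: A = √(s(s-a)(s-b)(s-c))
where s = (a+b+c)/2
s = (24 + 15 + 12)/2 = 51/2 = 25.5
s − a = 1.5, s − b = 10.5, s − c = 13.5
s(s−a)(s−b)(s−c) = 25.5·1.5·10.5·13.5 = 5421.9375
Area = √5421.9375 ≈ 73.6338

s = 25.5, Area = 73.63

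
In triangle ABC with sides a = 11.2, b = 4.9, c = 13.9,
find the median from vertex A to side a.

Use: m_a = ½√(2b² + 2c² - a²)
m_a = ½√(2·4.9² + 2·13.9² − 11.2²) = ½√(2·24.01 + 2·193.21 − 125.44) = ½√(48.02 + 386.42 − 125.44) = ½√309
√309 ≈ 17.5784, so m_a ≈ 8.7892

m_a = 8.789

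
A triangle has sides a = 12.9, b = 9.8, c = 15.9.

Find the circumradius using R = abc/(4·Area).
First find the area with Heron's formula.
s = (12.9 + 9.8 + 15.9)/2 = 19.3
Area = √(s(s−a)(s−b)(s−c)) = √(19.3·6.4·9.5·3.4) ≈ √3989.7 ≈ 63.164
abc = 12.9·9.8·15.9 = 2010.078
R = abc/(4·Area) ≈ 2010.078/(4·63.164) = 2010.078/252.656 ≈ 7.95578

R = 7.956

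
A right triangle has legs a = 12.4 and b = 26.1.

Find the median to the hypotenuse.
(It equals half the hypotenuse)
Hypotenuse c = √(a² + b²) = √(153.76 + 681.21) = √834.97 ≈ 28.8958
Median to hypotenuse = c/2 ≈ 28.8958/2 ≈ 14.4479

Median = 14.45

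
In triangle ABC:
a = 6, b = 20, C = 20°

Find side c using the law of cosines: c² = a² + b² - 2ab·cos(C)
c² = 6² + 20² − 2·6·20·cos(20°)
cos(20°) ≈ 0.939693
c² ≈ 36 + 400 − 240·(0.939693) ≈ 436 − 225.526 ≈ 210.474
c ≈ √210.474 ≈ 14.5077

c = 14.51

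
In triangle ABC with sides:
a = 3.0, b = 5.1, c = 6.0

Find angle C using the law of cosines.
c² = a² + b² − 2ab·cos(C)  ⇒  cos(C) = (a² + b² − c²)/(2ab)
cos(C) = (3.0² + 5.1² − 6.0²)/(2·3.0·5.1) = (9 + 26.01 − 36)/30.6 = -0.99/30.6 ≈ -0.0323529
C = arccos(-0.0323529) ≈ 91.854°

C = 91.85°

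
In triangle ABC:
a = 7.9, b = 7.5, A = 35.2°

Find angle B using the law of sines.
a/sin(A) = b/sin(B)  ⇒  sin(B) = b·sin(A)/a = 7.5·sin(35.2°)/7.9
sin(35.2°) ≈ 0.576432
sin(B) ≈ 7.5·0.576432/7.9 ≈ 4.32324/7.9 ≈ 0.547246
B = arcsin(0.547246) ≈ 33.1783°
(Since b ≤ a we need B ≤ A, so the obtuse alternative 180° − 33.1783° ≈ 146.822° is rejected.)

B = 33.18°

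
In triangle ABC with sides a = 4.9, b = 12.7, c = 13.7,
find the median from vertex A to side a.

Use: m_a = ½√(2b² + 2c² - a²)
m_a = ½√(2·12.7² + 2·13.7² − 4.9²) = ½√(2·161.29 + 2·187.69 − 24.01) = ½√(322.58 + 375.38 − 24.01) = ½√673.95
√673.95 ≈ 25.9605, so m_a ≈ 12.9803

m_a = 12.98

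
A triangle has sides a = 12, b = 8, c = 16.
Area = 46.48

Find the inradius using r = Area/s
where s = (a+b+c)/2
s = (12 + 8 + 16)/2 = 36/2 = 18
r = Area/s = 46.48/18 ≈ 2.58222

r = 2.582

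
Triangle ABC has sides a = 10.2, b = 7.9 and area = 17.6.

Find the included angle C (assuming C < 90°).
Area = ½·a·b·sin(C)  ⇒  sin(C) = 2·Area/(a·b) = 2·17.6/(10.2·7.9) = 35.2/80.58 ≈ 0.436833
C = arcsin(0.436833) ≈ 25.902° (taking the acute solution since C < 90°)

C = 25.9°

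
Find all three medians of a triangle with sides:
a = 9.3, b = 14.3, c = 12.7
Median formula: m_a = ½√(2b² + 2c² − a²) (and cyclically). a² = 86.49, b² = 204.49, c² = 161.29.
m_a = ½√(2·204.49 + 2·161.29 − 86.49) = ½√645.07 ≈ ½·25.3982 ≈ 12.6991
m_b = ½√(2·86.49 + 2·161.29 − 204.49) = ½√291.07 ≈ ½·17.0608 ≈ 8.53039
m_c = ½√(2·86.49 + 2·204.49 − 161.29) = ½√420.67 ≈ ½·20.5102 ≈ 10.2551

m_a = 12.7, m_b = 8.53, m_c = 10.26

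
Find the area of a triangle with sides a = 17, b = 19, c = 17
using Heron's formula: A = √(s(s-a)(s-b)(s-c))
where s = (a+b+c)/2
s = (17 + 19 + 17)/2 = 53/2 = 26.5
s − a = 9.5, s − b = 7.5, s − c = 9.5
s(s−a)(s−b)(s−c) = 26.5·9.5·7.5·9.5 = 17937.1875
Area = √17937.1875 ≈ 133.93

s = 26.5, Area = 133.9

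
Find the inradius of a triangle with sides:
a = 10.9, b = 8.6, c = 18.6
r = Area/s where s is the semi-perimeter.
s = (10.9 + 8.6 + 18.6)/2 = 38.1/2 = 19.05
Area = √(s(s−a)(s−b)(s−c)) = √(19.05·8.15·10.45·0.45) ≈ √730.098 ≈ 27.0203
r ≈ 27.0203/19.05 ≈ 1.41839

r = 1.418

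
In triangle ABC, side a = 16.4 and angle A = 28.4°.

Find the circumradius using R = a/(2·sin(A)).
R = a/(2·sin(A)) = 16.4/(2·sin(28.4°))
sin(28.4°) ≈ 0.475624
R ≈ 16.4/(2·0.475624) = 16.4/0.951248 ≈ 17.2405

R = 17.24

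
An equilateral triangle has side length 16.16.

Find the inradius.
r = Area/s with s the semi-perimeter.
Area = (√3/4)·16.16² = (√3/4)·261.1456 ≈ 0.433013·261.1456 ≈ 113.079
s = 3·16.16/2 = 24.24
r ≈ 113.079/24.24 ≈ 4.66499
(Equivalently r = side/(2√3) = 16.16/3.4641 ≈ 4.66499.)

r = 4.665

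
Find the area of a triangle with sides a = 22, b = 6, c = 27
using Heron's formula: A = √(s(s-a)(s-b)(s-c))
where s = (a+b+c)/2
s = (22 + 6 + 27)/2 = 55/2 = 27.5
s − a = 5.5, s − b = 21.5, s − c = 0.5
s(s−a)(s−b)(s−c) = 27.5·5.5·21.5·0.5 = 1625.9375
Area = √1625.9375 ≈ 40.3229

s = 27.5, Area = 40.32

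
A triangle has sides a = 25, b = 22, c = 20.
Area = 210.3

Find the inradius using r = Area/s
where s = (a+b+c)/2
s = (25 + 22 + 20)/2 = 67/2 = 33.5
r = Area/s = 210.3/33.5 ≈ 6.27761

r = 6.278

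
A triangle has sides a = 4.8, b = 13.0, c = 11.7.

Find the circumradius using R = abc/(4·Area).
First find the area with Heron's formula.
s = (4.8 + 13.0 + 11.7)/2 = 14.75
Area = √(s(s−a)(s−b)(s−c)) = √(14.75·9.95·1.75·3.05) ≈ √783.345 ≈ 27.9883
abc = 4.8·13.0·11.7 = 730.08
R = abc/(4·Area) ≈ 730.08/(4·27.9883) = 730.08/111.953 ≈ 6.5213

R = 6.521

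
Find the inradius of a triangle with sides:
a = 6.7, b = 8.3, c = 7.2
r = Area/s where s is the semi-perimeter.
s = (6.7 + 8.3 + 7.2)/2 = 22.2/2 = 11.1
Area = √(s(s−a)(s−b)(s−c)) = √(11.1·4.4·2.8·3.9) ≈ √533.333 ≈ 23.094
r ≈ 23.094/11.1 ≈ 2.08054

r = 2.081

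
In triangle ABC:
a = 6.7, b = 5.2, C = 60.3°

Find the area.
Two sides and the included angle (SAS): A = ½·a·b·sin(C) = ½·6.7·5.2·sin(60.3°)
sin(60.3°) ≈ 0.868632
A ≈ ½·34.84·0.868632 = 17.42·0.868632 ≈ 15.1316

Area = 15.13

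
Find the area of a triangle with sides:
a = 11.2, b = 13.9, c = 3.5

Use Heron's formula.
s = (11.2 + 13.9 + 3.5)/2 = 28.6/2 = 14.3
s − a = 3.1, s − b = 0.4, s − c = 10.8
s(s−a)(s−b)(s−c) = 14.3·3.1·0.4·10.8 ≈ 191.506
Area = √191.506 ≈ 13.8386

Area = 13.84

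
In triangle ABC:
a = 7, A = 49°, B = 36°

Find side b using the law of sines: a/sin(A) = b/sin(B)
a/sin(A) = b/sin(B)  ⇒  b = a·sin(B)/sin(A) = 7·sin(36°)/sin(49°)
sin(36°) ≈ 0.587785, sin(49°) ≈ 0.75471
b ≈ 7·0.587785/0.75471 ≈ 4.1145/0.75471 ≈ 5.45176

b = 5.452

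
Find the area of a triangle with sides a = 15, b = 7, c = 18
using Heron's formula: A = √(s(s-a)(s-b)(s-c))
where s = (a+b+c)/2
s = (15 + 7 + 18)/2 = 40/2 = 20
s − a = 5, s − b = 13, s − c = 2
s(s−a)(s−b)(s−c) = 20·5·13·2 = 2600
Area = √2600 ≈ 50.9902

s = 20.0, Area = 50.99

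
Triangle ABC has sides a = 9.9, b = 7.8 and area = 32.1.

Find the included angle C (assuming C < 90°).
Area = ½·a·b·sin(C)  ⇒  sin(C) = 2·Area/(a·b) = 2·32.1/(9.9·7.8) = 64.2/77.22 ≈ 0.831391
C = arcsin(0.831391) ≈ 56.2419° (taking the acute solution since C < 90°)

C = 56.24°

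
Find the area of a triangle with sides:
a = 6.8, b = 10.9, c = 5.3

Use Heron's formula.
s = (6.8 + 10.9 + 5.3)/2 = 23/2 = 11.5
s − a = 4.7, s − b = 0.6, s − c = 6.2
s(s−a)(s−b)(s−c) = 11.5·4.7·0.6·6.2 ≈ 201.066
Area = √201.066 ≈ 14.1798

Area = 14.18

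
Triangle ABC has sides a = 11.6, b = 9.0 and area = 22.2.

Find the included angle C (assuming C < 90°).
Area = ½·a·b·sin(C)  ⇒  sin(C) = 2·Area/(a·b) = 2·22.2/(11.6·9.0) = 44.4/104.4 ≈ 0.425287
C = arcsin(0.425287) ≈ 25.1689° (taking the acute solution since C < 90°)

C = 25.17°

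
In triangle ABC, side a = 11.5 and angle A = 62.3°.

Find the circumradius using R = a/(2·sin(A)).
R = a/(2·sin(A)) = 11.5/(2·sin(62.3°))
sin(62.3°) ≈ 0.885394
R ≈ 11.5/(2·0.885394) = 11.5/1.77079 ≈ 6.49429

R = 6.494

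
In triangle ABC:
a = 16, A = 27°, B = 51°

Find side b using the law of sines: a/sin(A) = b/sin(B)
a/sin(A) = b/sin(B)  ⇒  b = a·sin(B)/sin(A) = 16·sin(51°)/sin(27°)
sin(51°) ≈ 0.777146, sin(27°) ≈ 0.45399
b ≈ 16·0.777146/0.45399 ≈ 12.4343/0.45399 ≈ 27.389

b = 27.39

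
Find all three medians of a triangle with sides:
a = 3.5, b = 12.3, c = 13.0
Median formula: m_a = ½√(2b² + 2c² − a²) (and cyclically). a² = 12.25, b² = 151.29, c² = 169.
m_a = ½√(2·151.29 + 2·169 − 12.25) = ½√628.33 ≈ ½·25.0665 ≈ 12.5333
m_b = ½√(2·12.25 + 2·169 − 151.29) = ½√211.21 ≈ ½·14.5331 ≈ 7.26653
m_c = ½√(2·12.25 + 2·151.29 − 169) = ½√158.08 ≈ ½·12.573 ≈ 6.28649

m_a = 12.53, m_b = 7.267, m_c = 6.286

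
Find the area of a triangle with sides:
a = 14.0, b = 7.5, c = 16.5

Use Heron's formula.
s = (14.0 + 7.5 + 16.5)/2 = 38/2 = 19
s − a = 5, s − b = 11.5, s − c = 2.5
s(s−a)(s−b)(s−c) = 19·5·11.5·2.5 ≈ 2731.25
Area = √2731.25 ≈ 52.2614

Area = 52.26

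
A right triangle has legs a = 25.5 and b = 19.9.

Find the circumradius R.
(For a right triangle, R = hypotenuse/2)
Hypotenuse c = √(a² + b²) = √(650.25 + 396.01) = √1046.26 ≈ 32.3459
R = c/2 ≈ 32.3459/2 ≈ 16.173

R = 16.17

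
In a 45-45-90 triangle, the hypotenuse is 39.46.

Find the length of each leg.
In a 45-45-90 triangle hypotenuse = leg·√2, so leg = hypotenuse/√2.
Leg = 39.46/√2 ≈ 39.46/1.41421 ≈ 27.9024

Each leg = 27.9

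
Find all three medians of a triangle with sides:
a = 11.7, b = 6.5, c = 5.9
Median formula: m_a = ½√(2b² + 2c² − a²) (and cyclically). a² = 136.89, b² = 42.25, c² = 34.81.
m_a = ½√(2·42.25 + 2·34.81 − 136.89) = ½√17.23 ≈ ½·4.1509 ≈ 2.07545
m_b = ½√(2·136.89 + 2·34.81 − 42.25) = ½√301.15 ≈ ½·17.3537 ≈ 8.67684
m_c = ½√(2·136.89 + 2·42.25 − 34.81) = ½√323.47 ≈ ½·17.9853 ≈ 8.99264

m_a = 2.075, m_b = 8.677, m_c = 8.993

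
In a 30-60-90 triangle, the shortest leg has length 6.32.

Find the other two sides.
In a 30-60-90 triangle the sides are in ratio 1 : √3 : 2 (short leg : long leg : hypotenuse).
Long leg = 6.32·√3 ≈ 6.32·1.73205 ≈ 10.9466
Hypotenuse = 2·6.32 = 12.64

Long leg = 6.32√3 = 10.95, Hypotenuse = 12.64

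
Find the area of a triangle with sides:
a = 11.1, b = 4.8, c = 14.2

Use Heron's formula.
s = (11.1 + 4.8 + 14.2)/2 = 30.1/2 = 15.05
s − a = 3.95, s − b = 10.25, s − c = 0.85
s(s−a)(s−b)(s−c) = 15.05·3.95·10.25·0.85 ≈ 517.936
Area = √517.936 ≈ 22.7582

Area = 22.76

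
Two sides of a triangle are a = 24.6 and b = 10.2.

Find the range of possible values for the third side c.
Triangle inequality: |a − b| < c < a + b
|a − b| = |24.6 − 10.2| = 14.4
a + b = 24.6 + 10.2 = 34.8

14.4 < c < 34.8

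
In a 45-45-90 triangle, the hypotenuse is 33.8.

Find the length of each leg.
In a 45-45-90 triangle hypotenuse = leg·√2, so leg = hypotenuse/√2.
Leg = 33.8/√2 ≈ 33.8/1.41421 ≈ 23.9002

Each leg = 23.9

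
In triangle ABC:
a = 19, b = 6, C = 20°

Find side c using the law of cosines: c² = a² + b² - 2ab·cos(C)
c² = 19² + 6² − 2·19·6·cos(20°)
cos(20°) ≈ 0.939693
c² ≈ 361 + 36 − 228·(0.939693) ≈ 397 − 214.25 ≈ 182.75
c ≈ √182.75 ≈ 13.5185

c = 13.52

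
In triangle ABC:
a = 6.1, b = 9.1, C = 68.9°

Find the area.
Two sides and the included angle (SAS): A = ½·a·b·sin(C) = ½·6.1·9.1·sin(68.9°)
sin(68.9°) ≈ 0.932954
A ≈ ½·55.51·0.932954 = 27.755·0.932954 ≈ 25.8941

Area = 25.89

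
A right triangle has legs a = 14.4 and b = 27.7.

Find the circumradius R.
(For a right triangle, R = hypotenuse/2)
Hypotenuse c = √(a² + b²) = √(207.36 + 767.29) = √974.65 ≈ 31.2194
R = c/2 ≈ 31.2194/2 ≈ 15.6097

R = 15.61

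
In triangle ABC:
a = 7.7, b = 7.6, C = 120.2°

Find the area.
Two sides and the included angle (SAS): A = ½·a·b·sin(C) = ½·7.7·7.6·sin(120.2°)
sin(120.2°) ≈ 0.864275
A ≈ ½·58.52·0.864275 = 29.26·0.864275 ≈ 25.2887

Area = 25.29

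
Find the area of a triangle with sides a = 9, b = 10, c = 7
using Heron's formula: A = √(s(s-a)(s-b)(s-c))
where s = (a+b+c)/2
s = (9 + 10 + 7)/2 = 26/2 = 13
s − a = 4, s − b = 3, s − c = 6
s(s−a)(s−b)(s−c) = 13·4·3·6 = 936
Area = √936 ≈ 30.5941

s = 13.0, Area = 30.59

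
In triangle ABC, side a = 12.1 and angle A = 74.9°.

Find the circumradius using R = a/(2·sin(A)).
R = a/(2·sin(A)) = 12.1/(2·sin(74.9°))
sin(74.9°) ≈ 0.965473
R ≈ 12.1/(2·0.965473) = 12.1/1.93095 ≈ 6.26636

R = 6.266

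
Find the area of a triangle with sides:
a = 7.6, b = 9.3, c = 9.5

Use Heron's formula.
s = (7.6 + 9.3 + 9.5)/2 = 26.4/2 = 13.2
s − a = 5.6, s − b = 3.9, s − c = 3.7
s(s−a)(s−b)(s−c) = 13.2·5.6·3.9·3.7 ≈ 1066.67
Area = √1066.67 ≈ 32.6598

Area = 32.66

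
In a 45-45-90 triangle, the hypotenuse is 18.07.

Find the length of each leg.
In a 45-45-90 triangle hypotenuse = leg·√2, so leg = hypotenuse/√2.
Leg = 18.07/√2 ≈ 18.07/1.41421 ≈ 12.7774

Each leg = 12.78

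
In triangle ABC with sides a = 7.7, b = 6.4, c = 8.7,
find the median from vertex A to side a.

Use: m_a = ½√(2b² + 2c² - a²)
m_a = ½√(2·6.4² + 2·8.7² − 7.7²) = ½√(2·40.96 + 2·75.69 − 59.29) = ½√(81.92 + 151.38 − 59.29) = ½√174.01
√174.01 ≈ 13.1913, so m_a ≈ 6.59564

m_a = 6.596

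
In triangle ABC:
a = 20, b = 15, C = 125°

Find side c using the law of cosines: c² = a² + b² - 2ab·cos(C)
c² = 20² + 15² − 2·20·15·cos(125°)
cos(125°) ≈ -0.573576
c² ≈ 400 + 225 − 600·(-0.573576) ≈ 625 + 344.146 ≈ 969.146
c ≈ √969.146 ≈ 31.1311

c = 31.13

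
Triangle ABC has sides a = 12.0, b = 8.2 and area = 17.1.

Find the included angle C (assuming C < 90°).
Area = ½·a·b·sin(C)  ⇒  sin(C) = 2·Area/(a·b) = 2·17.1/(12.0·8.2) = 34.2/98.4 ≈ 0.347561
C = arcsin(0.347561) ≈ 20.3382° (taking the acute solution since C < 90°)

C = 20.34°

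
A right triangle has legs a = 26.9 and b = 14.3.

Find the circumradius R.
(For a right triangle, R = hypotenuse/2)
Hypotenuse c = √(a² + b²) = √(723.61 + 204.49) = √928.1 ≈ 30.4647
R = c/2 ≈ 30.4647/2 ≈ 15.2324

R = 15.23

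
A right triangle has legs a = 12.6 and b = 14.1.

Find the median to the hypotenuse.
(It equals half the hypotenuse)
Hypotenuse c = √(a² + b²) = √(158.76 + 198.81) = √357.57 ≈ 18.9095
Median to hypotenuse = c/2 ≈ 18.9095/2 ≈ 9.45476

Median = 9.455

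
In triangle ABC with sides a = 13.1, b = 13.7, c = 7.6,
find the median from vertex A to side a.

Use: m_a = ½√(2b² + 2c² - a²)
m_a = ½√(2·13.7² + 2·7.6² − 13.1²) = ½√(2·187.69 + 2·57.76 − 171.61) = ½√(375.38 + 115.52 − 171.61) = ½√319.29
√319.29 ≈ 17.8687, so m_a ≈ 8.93434

m_a = 8.934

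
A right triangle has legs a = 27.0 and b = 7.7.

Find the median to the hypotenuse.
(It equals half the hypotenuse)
Hypotenuse c = √(a² + b²) = √(729 + 59.29) = √788.29 ≈ 28.0765
Median to hypotenuse = c/2 ≈ 28.0765/2 ≈ 14.0383

Median = 14.04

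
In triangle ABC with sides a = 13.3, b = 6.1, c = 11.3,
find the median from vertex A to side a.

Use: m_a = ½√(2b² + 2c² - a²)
m_a = ½√(2·6.1² + 2·11.3² − 13.3²) = ½√(2·37.21 + 2·127.69 − 176.89) = ½√(74.42 + 255.38 − 176.89) = ½√152.91
√152.91 ≈ 12.3657, so m_a ≈ 6.18284

m_a = 6.183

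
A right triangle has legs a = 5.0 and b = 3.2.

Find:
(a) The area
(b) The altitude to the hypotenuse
(a) The legs are perpendicular, so Area = ½·a·b = ½·5.0·3.2 = ½·16 = 8
(b) Hypotenuse c = √(a² + b²) = √(25 + 10.24) = √35.24 ≈ 5.93633
    Area = ½·c·h_c  ⇒  h_c = 2·Area/c = 16/5.93633 ≈ 2.69527

Area = 8, h_c = 2.695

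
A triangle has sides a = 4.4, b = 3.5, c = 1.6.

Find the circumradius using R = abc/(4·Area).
First find the area with Heron's formula.
s = (4.4 + 3.5 + 1.6)/2 = 4.75
Area = √(s(s−a)(s−b)(s−c)) = √(4.75·0.35·1.25·3.15) ≈ √6.54609 ≈ 2.55853
abc = 4.4·3.5·1.6 = 24.64
R = abc/(4·Area) ≈ 24.64/(4·2.55853) = 24.64/10.2341 ≈ 2.40763

R = 2.408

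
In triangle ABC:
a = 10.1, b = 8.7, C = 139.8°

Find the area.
Two sides and the included angle (SAS): A = ½·a·b·sin(C) = ½·10.1·8.7·sin(139.8°)
sin(139.8°) ≈ 0.645458
A ≈ ½·87.87·0.645458 = 43.935·0.645458 ≈ 28.3582

Area = 28.36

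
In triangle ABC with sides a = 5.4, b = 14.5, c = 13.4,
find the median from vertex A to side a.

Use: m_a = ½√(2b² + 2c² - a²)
m_a = ½√(2·14.5² + 2·13.4² − 5.4²) = ½√(2·210.25 + 2·179.56 − 29.16) = ½√(420.5 + 359.12 − 29.16) = ½√750.46
√750.46 ≈ 27.3945, so m_a ≈ 13.6973

m_a = 13.7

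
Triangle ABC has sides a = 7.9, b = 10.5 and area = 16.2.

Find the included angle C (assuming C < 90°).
Area = ½·a·b·sin(C)  ⇒  sin(C) = 2·Area/(a·b) = 2·16.2/(7.9·10.5) = 32.4/82.95 ≈ 0.390597
C = arcsin(0.390597) ≈ 22.9916° (taking the acute solution since C < 90°)

C = 22.99°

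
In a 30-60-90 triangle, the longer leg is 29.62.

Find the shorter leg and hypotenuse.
In a 30-60-90 triangle the sides are in ratio 1 : √3 : 2, so short leg = long leg/√3 and hypotenuse = 2·(short leg).
Short leg = 29.62/√3 ≈ 29.62/1.73205 ≈ 17.1011
Hypotenuse = 2·17.1011 ≈ 34.2022

Short leg = 17.1, Hypotenuse = 34.2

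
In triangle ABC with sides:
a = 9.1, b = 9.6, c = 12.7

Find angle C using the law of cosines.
c² = a² + b² − 2ab·cos(C)  ⇒  cos(C) = (a² + b² − c²)/(2ab)
cos(C) = (9.1² + 9.6² − 12.7²)/(2·9.1·9.6) = (82.81 + 92.16 − 161.29)/174.72 = 13.68/174.72 ≈ 0.0782967
C = arccos(0.0782967) ≈ 85.5093°

C = 85.51°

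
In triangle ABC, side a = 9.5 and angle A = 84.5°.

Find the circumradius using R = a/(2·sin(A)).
R = a/(2·sin(A)) = 9.5/(2·sin(84.5°))
sin(84.5°) ≈ 0.995396
R ≈ 9.5/(2·0.995396) = 9.5/1.99079 ≈ 4.77197

R = 4.772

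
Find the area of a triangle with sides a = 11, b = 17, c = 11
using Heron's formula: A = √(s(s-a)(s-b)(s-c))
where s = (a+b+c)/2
s = (11 + 17 + 11)/2 = 39/2 = 19.5
s − a = 8.5, s − b = 2.5, s − c = 8.5
s(s−a)(s−b)(s−c) = 19.5·8.5·2.5·8.5 = 3522.1875
Area = √3522.1875 ≈ 59.348

s = 19.5, Area = 59.35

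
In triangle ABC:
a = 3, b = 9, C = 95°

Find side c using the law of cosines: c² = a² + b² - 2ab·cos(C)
c² = 3² + 9² − 2·3·9·cos(95°)
cos(95°) ≈ -0.0871557
c² ≈ 9 + 81 − 54·(-0.0871557) ≈ 90 + 4.70641 ≈ 94.7064
c ≈ √94.7064 ≈ 9.73172

c = 9.732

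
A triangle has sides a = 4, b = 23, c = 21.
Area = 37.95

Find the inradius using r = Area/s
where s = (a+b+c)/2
s = (4 + 23 + 21)/2 = 48/2 = 24
r = Area/s = 37.95/24 ≈ 1.58125

r = 1.581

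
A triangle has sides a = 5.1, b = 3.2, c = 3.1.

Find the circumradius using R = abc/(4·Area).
First find the area with Heron's formula.
s = (5.1 + 3.2 + 3.1)/2 = 5.7
Area = √(s(s−a)(s−b)(s−c)) = √(5.7·0.6·2.5·2.6) ≈ √22.23 ≈ 4.71487
abc = 5.1·3.2·3.1 = 50.592
R = abc/(4·Area) ≈ 50.592/(4·4.71487) = 50.592/18.8595 ≈ 2.68258

R = 2.683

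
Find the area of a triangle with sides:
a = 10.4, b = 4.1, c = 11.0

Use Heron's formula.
s = (10.4 + 4.1 + 11.0)/2 = 25.5/2 = 12.75
s − a = 2.35, s − b = 8.65, s − c = 1.75
s(s−a)(s−b)(s−c) = 12.75·2.35·8.65·1.75 ≈ 453.557
Area = √453.557 ≈ 21.2969

Area = 21.3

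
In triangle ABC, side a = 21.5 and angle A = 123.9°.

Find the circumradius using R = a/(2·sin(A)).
R = a/(2·sin(A)) = 21.5/(2·sin(123.9°))
sin(123.9°) ≈ 0.830012
R ≈ 21.5/(2·0.830012) = 21.5/1.66002 ≈ 12.9516

R = 12.95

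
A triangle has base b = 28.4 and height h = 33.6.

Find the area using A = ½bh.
A = ½·b·h = ½·28.4·33.6 = ½·954.24 = 477.12

Area = 477.12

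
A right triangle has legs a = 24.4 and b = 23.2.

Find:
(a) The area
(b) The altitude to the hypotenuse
(a) The legs are perpendicular, so Area = ½·a·b = ½·24.4·23.2 = ½·566.08 = 283.04
(b) Hypotenuse c = √(a² + b²) = √(595.36 + 538.24) = √1133.6 ≈ 33.669
    Area = ½·c·h_c  ⇒  h_c = 2·Area/c = 566.08/33.669 ≈ 16.8131

Area = 283.04, h_c = 16.81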